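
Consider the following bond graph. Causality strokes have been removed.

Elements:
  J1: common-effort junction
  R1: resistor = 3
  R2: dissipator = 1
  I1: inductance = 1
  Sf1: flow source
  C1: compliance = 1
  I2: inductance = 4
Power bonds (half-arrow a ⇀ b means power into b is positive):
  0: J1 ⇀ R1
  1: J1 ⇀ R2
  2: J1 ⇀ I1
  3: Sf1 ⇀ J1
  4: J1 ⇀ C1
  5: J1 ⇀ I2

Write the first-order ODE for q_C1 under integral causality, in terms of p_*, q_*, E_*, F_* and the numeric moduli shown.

dq_C1/dt = F_Sf1 - p_I1 - p_I2/4 - 4*q_C1/3

bond 3 |Sf1  (Sf1: flow source, stroke at near end)
bond 2 |I1  (I1 integral (f out))
bond 4 |J1  (C1 integral (e out))
bond 0 |R1  (J1: bond 4 brought effort, rest push out)
bond 1 |R2  (J1 effort already set via bond 4)
bond 5 |I2  (0-jn J1 has e-setter on 4)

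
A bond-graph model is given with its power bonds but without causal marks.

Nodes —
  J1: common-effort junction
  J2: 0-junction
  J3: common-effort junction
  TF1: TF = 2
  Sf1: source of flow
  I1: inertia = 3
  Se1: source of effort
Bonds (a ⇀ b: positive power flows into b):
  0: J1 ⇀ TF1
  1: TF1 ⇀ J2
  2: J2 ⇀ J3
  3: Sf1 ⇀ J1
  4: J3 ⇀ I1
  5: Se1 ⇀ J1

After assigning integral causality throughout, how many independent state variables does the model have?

1  (I1 all integral)

β3 |Sf1  (source Sf1 imposes f)
β5 |J1  (Se1 fixes effort; stroke away)
β0 |TF1  (common-e at J1 fixed by 5)
β1 |J2  (through TF1, causality passes straight; one stroke at TF1)
β2 |J3  (J2 effort already set via bond 1)
β4 |I1  (0-jn J3 has e-setter on 2)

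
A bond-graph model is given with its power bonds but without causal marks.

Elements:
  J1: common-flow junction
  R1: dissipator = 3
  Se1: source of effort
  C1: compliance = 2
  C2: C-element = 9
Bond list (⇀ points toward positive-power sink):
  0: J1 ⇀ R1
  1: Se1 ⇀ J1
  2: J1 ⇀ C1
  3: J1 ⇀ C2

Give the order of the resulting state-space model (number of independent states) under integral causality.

2  (C1, C2 all integral)

#1 →J1  (source Se1 imposes e)
#2 →J1  (C1 outputs effort q/C1)
#3 →J1  (C2 outputs effort q/C2)
#0 →R1  (closing 1-jn rule on J1)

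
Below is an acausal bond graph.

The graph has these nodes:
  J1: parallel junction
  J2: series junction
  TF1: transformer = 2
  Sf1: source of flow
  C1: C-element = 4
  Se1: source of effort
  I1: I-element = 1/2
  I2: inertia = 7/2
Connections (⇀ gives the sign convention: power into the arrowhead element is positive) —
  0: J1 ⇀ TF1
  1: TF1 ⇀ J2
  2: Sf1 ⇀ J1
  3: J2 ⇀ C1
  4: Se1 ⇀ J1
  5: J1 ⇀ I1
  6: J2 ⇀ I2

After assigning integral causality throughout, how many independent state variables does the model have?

3  (C1, I1, I2 all integral)

bond 2 stroke at Sf1  (Sf1: flow source, stroke at near end)
bond 4 stroke at J1  (source Se1 imposes e)
bond 0 stroke at TF1  (common-e at J1 fixed by 4)
bond 5 stroke at I1  (J1: bond 4 brought effort, rest push out)
bond 1 stroke at J2  (TF1 one-in-one-out from 0)
bond 3 stroke at J2  (C1 integral (e out))
bond 6 stroke at I2  (J2 needs exactly one f-in)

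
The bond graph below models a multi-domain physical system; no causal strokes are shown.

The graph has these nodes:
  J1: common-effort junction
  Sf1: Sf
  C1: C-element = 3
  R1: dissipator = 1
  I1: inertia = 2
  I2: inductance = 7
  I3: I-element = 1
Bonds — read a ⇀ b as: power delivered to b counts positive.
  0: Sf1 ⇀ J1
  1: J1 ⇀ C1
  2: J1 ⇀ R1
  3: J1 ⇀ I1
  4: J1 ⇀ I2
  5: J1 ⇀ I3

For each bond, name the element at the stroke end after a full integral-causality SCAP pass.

bond 0 →Sf1  (Sf1: flow source, stroke at near end)
bond 1 →J1  (C1: C, integral causality)
bond 2 →R1  (J1 effort already set via bond 1)
bond 3 →I1  (0-jn J1 has e-setter on 1)
bond 4 →I2  (common-e at J1 fixed by 1)
bond 5 →I3  (common-e at J1 fixed by 1)

bond 0 |Sf1
bond 1 |J1
bond 2 |R1
bond 3 |I1
bond 4 |I2
bond 5 |I3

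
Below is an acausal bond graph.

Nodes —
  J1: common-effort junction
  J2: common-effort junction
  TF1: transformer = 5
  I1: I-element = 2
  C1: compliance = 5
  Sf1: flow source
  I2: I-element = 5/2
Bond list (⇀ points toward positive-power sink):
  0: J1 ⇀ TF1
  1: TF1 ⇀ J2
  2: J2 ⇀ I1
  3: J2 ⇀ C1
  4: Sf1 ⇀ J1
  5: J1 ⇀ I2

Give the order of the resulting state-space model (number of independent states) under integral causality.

β4 |Sf1  (source Sf1 imposes f)
β2 |I1  (I1: I, integral causality)
β3 |J2  (C1: C, integral causality)
β1 |TF1  (0-jn J2 has e-setter on 3)
β0 |J1  (TF TF1: opposite of bond 1)
β5 |I2  (common-e at J1 fixed by 0)

3  (C1, I1, I2 all integral)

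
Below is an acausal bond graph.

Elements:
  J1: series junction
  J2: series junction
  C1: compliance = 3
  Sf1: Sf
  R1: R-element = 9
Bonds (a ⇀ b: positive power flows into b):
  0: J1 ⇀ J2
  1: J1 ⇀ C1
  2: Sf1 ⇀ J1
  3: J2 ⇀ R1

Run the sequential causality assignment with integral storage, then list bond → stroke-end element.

β0 |J1
β1 |J1
β2 |Sf1
β3 |J2

β2 |Sf1  (Sf1 fixes flow; stroke at Sf1)
β0 |J1  (common-f at J1 fixed by 2)
β1 |J1  (1-jn J1 has f-setter on 2)
β3 |J2  (common-f at J2 fixed by 0)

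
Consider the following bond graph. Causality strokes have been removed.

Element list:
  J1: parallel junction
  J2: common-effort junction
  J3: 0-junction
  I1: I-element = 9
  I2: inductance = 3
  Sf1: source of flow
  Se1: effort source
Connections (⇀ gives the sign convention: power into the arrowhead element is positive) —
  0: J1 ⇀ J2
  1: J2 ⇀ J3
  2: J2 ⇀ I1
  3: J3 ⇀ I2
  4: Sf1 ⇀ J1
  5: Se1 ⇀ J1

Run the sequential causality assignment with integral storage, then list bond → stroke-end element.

β0 →J2
β1 →J3
β2 →I1
β3 →I2
β4 →Sf1
β5 →J1

#4 |Sf1  (Sf1: flow source, stroke at near end)
#5 |J1  (Se1 fixes effort; stroke away)
#0 |J2  (J1: bond 5 brought effort, rest push out)
#1 |J3  (J2 effort already set via bond 0)
#2 |I1  (J2: bond 0 brought effort, rest push out)
#3 |I2  (0-jn J3 has e-setter on 1)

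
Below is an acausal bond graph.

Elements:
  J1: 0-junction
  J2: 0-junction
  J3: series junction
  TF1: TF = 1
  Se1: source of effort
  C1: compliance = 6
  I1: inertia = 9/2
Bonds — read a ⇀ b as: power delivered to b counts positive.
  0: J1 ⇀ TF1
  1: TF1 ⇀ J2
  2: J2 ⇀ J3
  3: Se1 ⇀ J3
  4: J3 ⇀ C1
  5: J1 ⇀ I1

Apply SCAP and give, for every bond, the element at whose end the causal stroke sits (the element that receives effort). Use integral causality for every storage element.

#3 stroke at J3  (Se1 fixes effort; stroke away)
#4 stroke at J3  (C1: C, integral causality)
#2 stroke at J2  (closing 1-jn rule on J3)
#1 stroke at TF1  (J2 effort already set via bond 2)
#0 stroke at J1  (TF1: transformer flips bond 1)
#5 stroke at I1  (J1: bond 0 brought effort, rest push out)

b0 stroke→J1
b1 stroke→TF1
b2 stroke→J2
b3 stroke→J3
b4 stroke→J3
b5 stroke→I1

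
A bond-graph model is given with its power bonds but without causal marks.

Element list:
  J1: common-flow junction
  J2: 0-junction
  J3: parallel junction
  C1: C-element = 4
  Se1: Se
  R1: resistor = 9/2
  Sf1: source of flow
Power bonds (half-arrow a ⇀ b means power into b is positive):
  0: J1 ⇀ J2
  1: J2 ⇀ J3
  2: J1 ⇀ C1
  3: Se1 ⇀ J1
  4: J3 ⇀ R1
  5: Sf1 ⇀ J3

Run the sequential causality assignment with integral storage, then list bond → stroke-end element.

β0 →J2
β1 →J3
β2 →J1
β3 →J1
β4 →R1
β5 →Sf1

#3 stroke→J1  (Se1 (Se) sets effort on bond)
#5 stroke→Sf1  (Sf1 fixes flow; stroke at Sf1)
#2 stroke→J1  (C1 integral (e out))
#0 stroke→J2  (closing 1-jn rule on J1)
#1 stroke→J3  (0-jn J2 has e-setter on 0)
#4 stroke→R1  (0-jn J3 has e-setter on 1)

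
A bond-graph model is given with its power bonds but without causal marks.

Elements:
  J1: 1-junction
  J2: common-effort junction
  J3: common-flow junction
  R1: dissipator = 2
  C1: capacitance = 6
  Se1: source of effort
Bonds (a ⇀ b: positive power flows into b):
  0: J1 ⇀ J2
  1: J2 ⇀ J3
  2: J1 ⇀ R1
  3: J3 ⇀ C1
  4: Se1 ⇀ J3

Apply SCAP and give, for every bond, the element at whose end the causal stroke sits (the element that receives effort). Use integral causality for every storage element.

β0 →J1
β1 →J2
β2 →R1
β3 →J3
β4 →J3

#4 →J3  (Se1: effort source, stroke at far end)
#3 →J3  (C1 integral (e out))
#1 →J2  (only one flow-in slot at J3)
#0 →J1  (common-e at J2 fixed by 1)
#2 →R1  (only one flow-in slot at J1)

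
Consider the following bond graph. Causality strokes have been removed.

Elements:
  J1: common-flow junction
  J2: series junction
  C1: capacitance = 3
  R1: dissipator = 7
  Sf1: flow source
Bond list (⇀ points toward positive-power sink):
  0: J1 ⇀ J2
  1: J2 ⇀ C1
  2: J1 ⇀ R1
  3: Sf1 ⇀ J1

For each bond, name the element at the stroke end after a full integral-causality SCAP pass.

b3 stroke at Sf1  (Sf1 (Sf) sets flow on bond)
b0 stroke at J1  (common-f at J1 fixed by 3)
b2 stroke at J1  (common-f at J1 fixed by 3)
b1 stroke at J2  (J2 flow already set via bond 0)

β0 →J1
β1 →J2
β2 →J1
β3 →Sf1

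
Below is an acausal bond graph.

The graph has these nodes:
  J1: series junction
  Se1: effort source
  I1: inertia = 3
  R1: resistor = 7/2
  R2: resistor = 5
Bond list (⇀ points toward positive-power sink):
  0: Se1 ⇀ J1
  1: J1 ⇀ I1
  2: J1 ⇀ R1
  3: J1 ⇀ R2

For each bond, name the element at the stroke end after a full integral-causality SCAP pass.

b0 |J1  (Se1: effort source, stroke at far end)
b1 |I1  (I1 integral (f out))
b2 |J1  (J1: bond 1 brought flow, rest push out)
b3 |J1  (1-jn J1 has f-setter on 1)

#0 →J1
#1 →I1
#2 →J1
#3 →J1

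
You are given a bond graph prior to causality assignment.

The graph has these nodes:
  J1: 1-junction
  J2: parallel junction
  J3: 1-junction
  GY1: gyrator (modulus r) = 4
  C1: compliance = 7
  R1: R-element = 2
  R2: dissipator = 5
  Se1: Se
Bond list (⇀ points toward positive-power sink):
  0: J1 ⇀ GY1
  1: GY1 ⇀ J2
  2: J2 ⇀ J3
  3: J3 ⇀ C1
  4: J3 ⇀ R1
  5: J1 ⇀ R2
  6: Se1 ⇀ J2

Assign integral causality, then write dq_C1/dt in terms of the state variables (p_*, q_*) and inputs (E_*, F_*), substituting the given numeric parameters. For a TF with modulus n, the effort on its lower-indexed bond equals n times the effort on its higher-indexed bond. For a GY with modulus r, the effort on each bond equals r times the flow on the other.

bond 6 →J2  (Se1 (Se) sets effort on bond)
bond 1 →GY1  (J2 effort already set via bond 6)
bond 2 →J3  (common-e at J2 fixed by 6)
bond 0 →GY1  (GY1: gyrator matches bond 1)
bond 5 →J1  (J1: bond 0 brought flow, rest push out)
bond 3 →J3  (prefer integral on C1)
bond 4 →R1  (J3 needs exactly one f-in)

dq_C1/dt = E_Se1/2 - q_C1/14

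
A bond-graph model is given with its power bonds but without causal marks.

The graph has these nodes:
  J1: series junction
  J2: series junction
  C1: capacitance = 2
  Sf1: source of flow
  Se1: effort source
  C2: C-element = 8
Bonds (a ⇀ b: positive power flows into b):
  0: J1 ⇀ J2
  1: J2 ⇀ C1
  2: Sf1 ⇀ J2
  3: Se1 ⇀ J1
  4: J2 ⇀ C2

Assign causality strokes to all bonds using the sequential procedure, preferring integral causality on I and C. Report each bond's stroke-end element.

β0 stroke→J2
β1 stroke→J2
β2 stroke→Sf1
β3 stroke→J1
β4 stroke→J2

β2 stroke at Sf1  (Sf1 fixes flow; stroke at Sf1)
β3 stroke at J1  (Se1 fixes effort; stroke away)
β0 stroke at J2  (J1: last free bond brings flow in)
β1 stroke at J2  (common-f at J2 fixed by 2)
β4 stroke at J2  (1-jn J2 has f-setter on 2)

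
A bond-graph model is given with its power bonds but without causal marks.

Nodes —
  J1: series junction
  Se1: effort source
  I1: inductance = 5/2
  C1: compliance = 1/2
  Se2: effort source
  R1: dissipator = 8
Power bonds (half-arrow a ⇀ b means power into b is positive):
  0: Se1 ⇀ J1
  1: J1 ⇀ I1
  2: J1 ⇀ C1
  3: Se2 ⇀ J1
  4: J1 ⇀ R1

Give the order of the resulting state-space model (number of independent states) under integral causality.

β0 →J1  (Se1 fixes effort; stroke away)
β3 →J1  (Se2 fixes effort; stroke away)
β1 →I1  (I1 integral (f out))
β2 →J1  (common-f at J1 fixed by 1)
β4 →J1  (1-jn J1 has f-setter on 1)

2  (C1, I1 all integral)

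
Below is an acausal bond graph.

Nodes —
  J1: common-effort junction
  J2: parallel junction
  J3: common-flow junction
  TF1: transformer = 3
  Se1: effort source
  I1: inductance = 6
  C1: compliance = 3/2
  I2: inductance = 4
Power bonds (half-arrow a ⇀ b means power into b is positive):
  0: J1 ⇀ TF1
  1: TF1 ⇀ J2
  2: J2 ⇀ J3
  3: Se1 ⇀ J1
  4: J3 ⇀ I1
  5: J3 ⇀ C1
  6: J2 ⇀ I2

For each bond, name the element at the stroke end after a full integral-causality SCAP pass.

bond 3 →J1  (source Se1 imposes e)
bond 0 →TF1  (common-e at J1 fixed by 3)
bond 1 →J2  (through TF1, causality passes straight; one stroke at TF1)
bond 2 →J3  (J2 effort already set via bond 1)
bond 6 →I2  (common-e at J2 fixed by 1)
bond 4 →I1  (I1 outputs flow p/I1)
bond 5 →J3  (J3 flow already set via bond 4)

b0 →TF1
b1 →J2
b2 →J3
b3 →J1
b4 →I1
b5 →J3
b6 →I2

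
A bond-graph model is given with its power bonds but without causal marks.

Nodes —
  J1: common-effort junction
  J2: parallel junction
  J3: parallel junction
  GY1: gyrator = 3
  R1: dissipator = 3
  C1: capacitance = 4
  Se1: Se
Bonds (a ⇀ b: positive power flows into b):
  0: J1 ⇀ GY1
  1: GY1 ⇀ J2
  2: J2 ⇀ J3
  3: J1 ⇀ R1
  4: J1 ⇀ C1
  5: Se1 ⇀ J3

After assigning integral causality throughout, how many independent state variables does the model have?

1  (C1 all integral)

#5 →J3  (Se1: effort source, stroke at far end)
#2 →J2  (J3 effort already set via bond 5)
#1 →GY1  (common-e at J2 fixed by 2)
#0 →GY1  (GY1: gyrator matches bond 1)
#4 →J1  (C1 outputs effort q/C1)
#3 →R1  (0-jn J1 has e-setter on 4)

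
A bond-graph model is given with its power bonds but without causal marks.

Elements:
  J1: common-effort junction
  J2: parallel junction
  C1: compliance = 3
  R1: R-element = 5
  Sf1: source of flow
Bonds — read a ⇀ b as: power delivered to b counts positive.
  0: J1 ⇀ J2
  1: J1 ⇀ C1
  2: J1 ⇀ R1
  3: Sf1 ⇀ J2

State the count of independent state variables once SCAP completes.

1  (C1 all integral)

bond 3 stroke→Sf1  (source Sf1 imposes f)
bond 0 stroke→J2  (J2: last free bond brings effort in)
bond 1 stroke→J1  (C1 integral (e out))
bond 2 stroke→R1  (common-e at J1 fixed by 1)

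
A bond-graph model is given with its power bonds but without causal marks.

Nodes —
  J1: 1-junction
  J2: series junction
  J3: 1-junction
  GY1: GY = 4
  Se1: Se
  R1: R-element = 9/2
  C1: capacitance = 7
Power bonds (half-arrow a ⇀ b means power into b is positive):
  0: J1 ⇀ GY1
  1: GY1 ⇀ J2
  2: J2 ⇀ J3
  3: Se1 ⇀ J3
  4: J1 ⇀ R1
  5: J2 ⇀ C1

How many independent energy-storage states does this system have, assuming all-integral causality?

b3 →J3  (source Se1 imposes e)
b2 →J2  (closing 1-jn rule on J3)
b5 →J2  (C1 integral (e out))
b1 →GY1  (only one flow-in slot at J2)
b0 →GY1  (through GY1, causality inverts; strokes same side of GY1)
b4 →J1  (J1: bond 0 brought flow, rest push out)

1  (C1 all integral)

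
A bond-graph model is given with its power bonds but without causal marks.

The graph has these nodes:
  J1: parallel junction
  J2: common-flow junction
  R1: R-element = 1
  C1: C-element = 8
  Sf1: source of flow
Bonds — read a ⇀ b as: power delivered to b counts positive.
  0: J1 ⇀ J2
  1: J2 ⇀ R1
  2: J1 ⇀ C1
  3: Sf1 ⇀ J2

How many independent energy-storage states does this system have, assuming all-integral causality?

b3 →Sf1  (source Sf1 imposes f)
b0 →J2  (J2: bond 3 brought flow, rest push out)
b1 →J2  (common-f at J2 fixed by 3)
b2 →J1  (J1: last free bond brings effort in)

1  (C1 all integral)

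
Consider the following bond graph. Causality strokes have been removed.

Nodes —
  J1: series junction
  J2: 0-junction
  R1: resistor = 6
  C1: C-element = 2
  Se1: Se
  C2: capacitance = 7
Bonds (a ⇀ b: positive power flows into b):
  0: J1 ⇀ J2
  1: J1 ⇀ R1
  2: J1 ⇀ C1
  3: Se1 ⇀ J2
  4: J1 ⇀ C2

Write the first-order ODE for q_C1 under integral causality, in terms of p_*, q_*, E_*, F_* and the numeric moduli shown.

dq_C1/dt = -E_Se1/6 - q_C1/12 - q_C2/42

b3 →J2  (source Se1 imposes e)
b0 →J1  (J2: bond 3 brought effort, rest push out)
b2 →J1  (C1 integral (e out))
b4 →J1  (C2 integral (e out))
b1 →R1  (J1 needs exactly one f-in)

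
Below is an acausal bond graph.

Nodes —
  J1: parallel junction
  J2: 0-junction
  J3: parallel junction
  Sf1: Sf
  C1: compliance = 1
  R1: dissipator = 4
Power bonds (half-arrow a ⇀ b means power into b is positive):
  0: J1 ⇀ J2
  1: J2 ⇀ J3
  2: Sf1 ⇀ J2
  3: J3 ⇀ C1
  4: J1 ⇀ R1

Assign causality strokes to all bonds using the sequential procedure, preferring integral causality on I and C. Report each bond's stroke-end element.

bond 0 →J1
bond 1 →J2
bond 2 →Sf1
bond 3 →J3
bond 4 →R1

#2 →Sf1  (source Sf1 imposes f)
#3 →J3  (prefer integral on C1)
#1 →J2  (0-jn J3 has e-setter on 3)
#0 →J1  (J2 effort already set via bond 1)
#4 →R1  (J1: bond 0 brought effort, rest push out)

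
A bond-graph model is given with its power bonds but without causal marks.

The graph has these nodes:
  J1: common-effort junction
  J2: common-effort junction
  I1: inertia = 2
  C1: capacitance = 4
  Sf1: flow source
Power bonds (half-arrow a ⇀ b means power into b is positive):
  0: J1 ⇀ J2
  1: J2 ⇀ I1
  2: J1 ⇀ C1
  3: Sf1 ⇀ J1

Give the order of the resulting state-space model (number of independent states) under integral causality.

2  (C1, I1 all integral)

β3 stroke→Sf1  (source Sf1 imposes f)
β1 stroke→I1  (I1 integral (f out))
β0 stroke→J2  (J2 needs exactly one e-in)
β2 stroke→J1  (J1 needs exactly one e-in)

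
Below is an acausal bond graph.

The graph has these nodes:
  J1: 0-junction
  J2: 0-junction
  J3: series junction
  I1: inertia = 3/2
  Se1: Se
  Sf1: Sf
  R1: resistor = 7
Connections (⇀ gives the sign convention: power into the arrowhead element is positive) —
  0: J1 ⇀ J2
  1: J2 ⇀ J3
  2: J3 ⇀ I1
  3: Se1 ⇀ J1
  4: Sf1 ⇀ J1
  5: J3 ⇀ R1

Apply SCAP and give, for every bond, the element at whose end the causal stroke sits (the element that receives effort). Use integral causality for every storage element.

#3 →J1  (Se1 (Se) sets effort on bond)
#4 →Sf1  (Sf1 fixes flow; stroke at Sf1)
#0 →J2  (0-jn J1 has e-setter on 3)
#1 →J3  (0-jn J2 has e-setter on 0)
#2 →I1  (I1 outputs flow p/I1)
#5 →J3  (J3: bond 2 brought flow, rest push out)

b0 stroke→J2
b1 stroke→J3
b2 stroke→I1
b3 stroke→J1
b4 stroke→Sf1
b5 stroke→J3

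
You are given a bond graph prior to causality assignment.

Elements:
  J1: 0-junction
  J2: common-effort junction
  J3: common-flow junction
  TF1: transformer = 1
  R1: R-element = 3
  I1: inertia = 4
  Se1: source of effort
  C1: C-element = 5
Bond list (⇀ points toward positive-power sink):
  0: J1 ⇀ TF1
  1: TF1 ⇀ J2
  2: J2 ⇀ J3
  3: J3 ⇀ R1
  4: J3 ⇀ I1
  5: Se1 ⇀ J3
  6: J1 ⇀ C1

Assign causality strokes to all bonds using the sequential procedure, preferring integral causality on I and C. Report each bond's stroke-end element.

bond 0 stroke at TF1
bond 1 stroke at J2
bond 2 stroke at J3
bond 3 stroke at J3
bond 4 stroke at I1
bond 5 stroke at J3
bond 6 stroke at J1

b5 →J3  (Se1 fixes effort; stroke away)
b4 →I1  (prefer integral on I1)
b2 →J3  (J3: bond 4 brought flow, rest push out)
b3 →J3  (1-jn J3 has f-setter on 4)
b1 →J2  (J2: last free bond brings effort in)
b0 →TF1  (through TF1, causality passes straight; one stroke at TF1)
b6 →J1  (J1 needs exactly one e-in)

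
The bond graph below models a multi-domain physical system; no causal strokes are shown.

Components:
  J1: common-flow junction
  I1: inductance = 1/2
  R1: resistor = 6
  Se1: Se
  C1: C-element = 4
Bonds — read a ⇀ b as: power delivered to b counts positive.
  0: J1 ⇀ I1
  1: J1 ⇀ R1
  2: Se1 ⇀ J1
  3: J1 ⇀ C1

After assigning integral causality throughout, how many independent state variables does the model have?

β2 stroke→J1  (Se1 (Se) sets effort on bond)
β0 stroke→I1  (I1 integral (f out))
β1 stroke→J1  (1-jn J1 has f-setter on 0)
β3 stroke→J1  (common-f at J1 fixed by 0)

2  (C1, I1 all integral)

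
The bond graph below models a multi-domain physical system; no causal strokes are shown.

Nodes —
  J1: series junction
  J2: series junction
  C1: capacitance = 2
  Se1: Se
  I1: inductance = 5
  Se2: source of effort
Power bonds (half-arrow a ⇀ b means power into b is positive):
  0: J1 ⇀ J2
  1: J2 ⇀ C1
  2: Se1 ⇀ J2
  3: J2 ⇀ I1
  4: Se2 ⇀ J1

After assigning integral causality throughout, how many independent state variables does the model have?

2  (C1, I1 all integral)

bond 2 |J2  (Se1 (Se) sets effort on bond)
bond 4 |J1  (Se2 fixes effort; stroke away)
bond 0 |J2  (J1 needs exactly one f-in)
bond 1 |J2  (C1 outputs effort q/C1)
bond 3 |I1  (J2: last free bond brings flow in)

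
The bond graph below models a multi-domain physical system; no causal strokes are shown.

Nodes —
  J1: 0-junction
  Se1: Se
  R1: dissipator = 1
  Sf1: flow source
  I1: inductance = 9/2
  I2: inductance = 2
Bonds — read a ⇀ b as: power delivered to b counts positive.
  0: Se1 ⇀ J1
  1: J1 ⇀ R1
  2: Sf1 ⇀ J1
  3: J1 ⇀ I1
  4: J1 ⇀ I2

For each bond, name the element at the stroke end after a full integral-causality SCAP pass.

β0 →J1  (Se1 fixes effort; stroke away)
β2 →Sf1  (source Sf1 imposes f)
β1 →R1  (J1: bond 0 brought effort, rest push out)
β3 →I1  (0-jn J1 has e-setter on 0)
β4 →I2  (J1: bond 0 brought effort, rest push out)

b0 stroke at J1
b1 stroke at R1
b2 stroke at Sf1
b3 stroke at I1
b4 stroke at I2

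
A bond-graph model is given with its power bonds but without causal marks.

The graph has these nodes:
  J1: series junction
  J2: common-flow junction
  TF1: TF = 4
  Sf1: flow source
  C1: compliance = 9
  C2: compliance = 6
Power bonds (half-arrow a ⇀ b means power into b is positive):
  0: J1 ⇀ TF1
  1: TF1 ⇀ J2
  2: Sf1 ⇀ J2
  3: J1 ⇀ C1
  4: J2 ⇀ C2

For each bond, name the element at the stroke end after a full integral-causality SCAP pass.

#0 |TF1
#1 |J2
#2 |Sf1
#3 |J1
#4 |J2

#2 stroke at Sf1  (source Sf1 imposes f)
#1 stroke at J2  (common-f at J2 fixed by 2)
#4 stroke at J2  (common-f at J2 fixed by 2)
#0 stroke at TF1  (TF TF1: opposite of bond 1)
#3 stroke at J1  (J1 flow already set via bond 0)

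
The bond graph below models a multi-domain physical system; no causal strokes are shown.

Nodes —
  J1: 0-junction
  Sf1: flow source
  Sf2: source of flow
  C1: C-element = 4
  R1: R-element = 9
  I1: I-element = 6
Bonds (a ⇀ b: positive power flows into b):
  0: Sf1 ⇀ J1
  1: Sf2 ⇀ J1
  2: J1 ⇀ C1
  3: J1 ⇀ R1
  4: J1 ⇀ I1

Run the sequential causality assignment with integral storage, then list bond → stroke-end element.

bond 0 →Sf1
bond 1 →Sf2
bond 2 →J1
bond 3 →R1
bond 4 →I1

b0 stroke at Sf1  (source Sf1 imposes f)
b1 stroke at Sf2  (source Sf2 imposes f)
b2 stroke at J1  (C1 outputs effort q/C1)
b3 stroke at R1  (J1 effort already set via bond 2)
b4 stroke at I1  (J1 effort already set via bond 2)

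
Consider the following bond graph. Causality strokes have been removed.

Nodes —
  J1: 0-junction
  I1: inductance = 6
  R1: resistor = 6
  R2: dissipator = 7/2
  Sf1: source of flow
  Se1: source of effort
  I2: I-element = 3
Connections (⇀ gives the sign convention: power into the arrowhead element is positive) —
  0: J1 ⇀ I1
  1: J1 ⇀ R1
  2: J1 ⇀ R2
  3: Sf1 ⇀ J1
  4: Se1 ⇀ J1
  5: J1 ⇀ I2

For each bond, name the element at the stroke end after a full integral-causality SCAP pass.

b3 |Sf1  (Sf1 fixes flow; stroke at Sf1)
b4 |J1  (source Se1 imposes e)
b0 |I1  (0-jn J1 has e-setter on 4)
b1 |R1  (0-jn J1 has e-setter on 4)
b2 |R2  (J1: bond 4 brought effort, rest push out)
b5 |I2  (J1: bond 4 brought effort, rest push out)

#0 |I1
#1 |R1
#2 |R2
#3 |Sf1
#4 |J1
#5 |I2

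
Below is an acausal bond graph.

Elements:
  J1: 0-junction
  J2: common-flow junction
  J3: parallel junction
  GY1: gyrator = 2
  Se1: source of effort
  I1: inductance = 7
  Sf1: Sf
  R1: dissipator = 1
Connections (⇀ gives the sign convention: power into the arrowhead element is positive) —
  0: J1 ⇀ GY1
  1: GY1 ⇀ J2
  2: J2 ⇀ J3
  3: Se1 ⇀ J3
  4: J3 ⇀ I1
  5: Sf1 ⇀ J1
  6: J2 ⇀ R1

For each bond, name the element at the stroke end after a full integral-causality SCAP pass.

b3 |J3  (Se1 fixes effort; stroke away)
b5 |Sf1  (Sf1: flow source, stroke at near end)
b0 |J1  (J1 needs exactly one e-in)
b2 |J2  (J3 effort already set via bond 3)
b4 |I1  (common-e at J3 fixed by 3)
b1 |J2  (GY1 both-in/both-out from 0)
b6 |R1  (J2: last free bond brings flow in)

#0 stroke→J1
#1 stroke→J2
#2 stroke→J2
#3 stroke→J3
#4 stroke→I1
#5 stroke→Sf1
#6 stroke→R1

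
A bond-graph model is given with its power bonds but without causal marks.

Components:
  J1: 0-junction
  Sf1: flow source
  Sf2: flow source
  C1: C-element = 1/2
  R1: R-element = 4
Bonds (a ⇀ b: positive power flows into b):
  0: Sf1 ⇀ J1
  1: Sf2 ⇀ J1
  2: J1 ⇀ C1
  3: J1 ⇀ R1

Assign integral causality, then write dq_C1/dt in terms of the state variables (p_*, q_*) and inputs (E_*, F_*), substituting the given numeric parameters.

β0 →Sf1  (Sf1 fixes flow; stroke at Sf1)
β1 →Sf2  (Sf2 fixes flow; stroke at Sf2)
β2 →J1  (prefer integral on C1)
β3 →R1  (common-e at J1 fixed by 2)

dq_C1/dt = F_Sf1 + F_Sf2 - q_C1/2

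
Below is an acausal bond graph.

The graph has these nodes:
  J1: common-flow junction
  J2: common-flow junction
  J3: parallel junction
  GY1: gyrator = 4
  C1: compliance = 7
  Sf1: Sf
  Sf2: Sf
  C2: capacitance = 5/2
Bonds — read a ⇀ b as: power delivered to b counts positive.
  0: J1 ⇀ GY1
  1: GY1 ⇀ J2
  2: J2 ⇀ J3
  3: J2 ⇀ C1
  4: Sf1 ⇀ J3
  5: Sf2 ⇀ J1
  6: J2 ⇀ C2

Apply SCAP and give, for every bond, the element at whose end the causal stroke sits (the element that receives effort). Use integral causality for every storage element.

b4 stroke→Sf1  (source Sf1 imposes f)
b5 stroke→Sf2  (source Sf2 imposes f)
b0 stroke→J1  (J1 flow already set via bond 5)
b2 stroke→J3  (J3: last free bond brings effort in)
b1 stroke→J2  (GY1 both-in/both-out from 0)
b3 stroke→J2  (J2 flow already set via bond 2)
b6 stroke→J2  (1-jn J2 has f-setter on 2)

#0 stroke at J1
#1 stroke at J2
#2 stroke at J3
#3 stroke at J2
#4 stroke at Sf1
#5 stroke at Sf2
#6 stroke at J2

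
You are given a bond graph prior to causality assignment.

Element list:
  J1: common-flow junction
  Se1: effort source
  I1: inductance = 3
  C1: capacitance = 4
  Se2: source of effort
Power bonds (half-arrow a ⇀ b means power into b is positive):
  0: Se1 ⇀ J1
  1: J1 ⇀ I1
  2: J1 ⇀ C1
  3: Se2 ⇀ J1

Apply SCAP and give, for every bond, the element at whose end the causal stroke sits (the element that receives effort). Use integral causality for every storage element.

β0 stroke→J1
β1 stroke→I1
β2 stroke→J1
β3 stroke→J1

bond 0 →J1  (Se1: effort source, stroke at far end)
bond 3 →J1  (Se2 (Se) sets effort on bond)
bond 1 →I1  (I1: I, integral causality)
bond 2 →J1  (J1: bond 1 brought flow, rest push out)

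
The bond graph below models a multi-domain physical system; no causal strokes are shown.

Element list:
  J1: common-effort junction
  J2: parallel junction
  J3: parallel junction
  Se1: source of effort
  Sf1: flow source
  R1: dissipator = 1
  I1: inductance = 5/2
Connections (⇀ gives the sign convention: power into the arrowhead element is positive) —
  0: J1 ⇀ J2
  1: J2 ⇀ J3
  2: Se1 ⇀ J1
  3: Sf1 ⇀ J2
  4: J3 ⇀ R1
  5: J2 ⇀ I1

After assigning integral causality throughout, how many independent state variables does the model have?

β2 stroke at J1  (source Se1 imposes e)
β3 stroke at Sf1  (Sf1 fixes flow; stroke at Sf1)
β0 stroke at J2  (common-e at J1 fixed by 2)
β1 stroke at J3  (J2: bond 0 brought effort, rest push out)
β5 stroke at I1  (common-e at J2 fixed by 0)
β4 stroke at R1  (J3: bond 1 brought effort, rest push out)

1  (I1 all integral)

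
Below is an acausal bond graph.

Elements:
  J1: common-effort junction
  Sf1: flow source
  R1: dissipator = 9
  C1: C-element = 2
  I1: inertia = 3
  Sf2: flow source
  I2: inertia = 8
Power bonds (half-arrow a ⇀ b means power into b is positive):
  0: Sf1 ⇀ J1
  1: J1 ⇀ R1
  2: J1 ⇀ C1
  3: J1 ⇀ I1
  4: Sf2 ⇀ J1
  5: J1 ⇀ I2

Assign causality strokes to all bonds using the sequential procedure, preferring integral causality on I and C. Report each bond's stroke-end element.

#0 stroke→Sf1
#1 stroke→R1
#2 stroke→J1
#3 stroke→I1
#4 stroke→Sf2
#5 stroke→I2

β0 stroke→Sf1  (Sf1 fixes flow; stroke at Sf1)
β4 stroke→Sf2  (Sf2: flow source, stroke at near end)
β2 stroke→J1  (C1 integral (e out))
β1 stroke→R1  (0-jn J1 has e-setter on 2)
β3 stroke→I1  (0-jn J1 has e-setter on 2)
β5 stroke→I2  (common-e at J1 fixed by 2)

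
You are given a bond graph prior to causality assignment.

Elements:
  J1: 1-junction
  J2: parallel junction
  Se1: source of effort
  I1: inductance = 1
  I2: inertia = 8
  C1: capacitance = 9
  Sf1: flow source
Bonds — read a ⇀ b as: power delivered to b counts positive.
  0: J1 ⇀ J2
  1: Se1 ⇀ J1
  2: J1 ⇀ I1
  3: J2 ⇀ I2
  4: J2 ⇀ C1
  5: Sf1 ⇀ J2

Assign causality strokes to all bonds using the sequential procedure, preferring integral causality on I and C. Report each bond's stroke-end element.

bond 1 stroke at J1  (Se1: effort source, stroke at far end)
bond 5 stroke at Sf1  (Sf1: flow source, stroke at near end)
bond 2 stroke at I1  (I1: I, integral causality)
bond 0 stroke at J1  (1-jn J1 has f-setter on 2)
bond 3 stroke at I2  (I2 outputs flow p/I2)
bond 4 stroke at J2  (closing 0-jn rule on J2)

β0 stroke→J1
β1 stroke→J1
β2 stroke→I1
β3 stroke→I2
β4 stroke→J2
β5 stroke→Sf1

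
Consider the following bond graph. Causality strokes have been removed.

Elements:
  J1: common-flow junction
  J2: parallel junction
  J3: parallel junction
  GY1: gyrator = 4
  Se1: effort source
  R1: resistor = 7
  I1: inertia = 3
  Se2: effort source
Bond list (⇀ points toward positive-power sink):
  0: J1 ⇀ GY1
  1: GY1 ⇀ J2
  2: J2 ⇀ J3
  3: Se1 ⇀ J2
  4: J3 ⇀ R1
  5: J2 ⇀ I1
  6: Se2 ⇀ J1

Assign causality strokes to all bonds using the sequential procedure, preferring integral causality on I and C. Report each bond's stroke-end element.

#0 stroke at GY1
#1 stroke at GY1
#2 stroke at J3
#3 stroke at J2
#4 stroke at R1
#5 stroke at I1
#6 stroke at J1

bond 3 stroke→J2  (Se1: effort source, stroke at far end)
bond 6 stroke→J1  (Se2 (Se) sets effort on bond)
bond 0 stroke→GY1  (J1 needs exactly one f-in)
bond 1 stroke→GY1  (J2: bond 3 brought effort, rest push out)
bond 2 stroke→J3  (common-e at J2 fixed by 3)
bond 5 stroke→I1  (J2: bond 3 brought effort, rest push out)
bond 4 stroke→R1  (0-jn J3 has e-setter on 2)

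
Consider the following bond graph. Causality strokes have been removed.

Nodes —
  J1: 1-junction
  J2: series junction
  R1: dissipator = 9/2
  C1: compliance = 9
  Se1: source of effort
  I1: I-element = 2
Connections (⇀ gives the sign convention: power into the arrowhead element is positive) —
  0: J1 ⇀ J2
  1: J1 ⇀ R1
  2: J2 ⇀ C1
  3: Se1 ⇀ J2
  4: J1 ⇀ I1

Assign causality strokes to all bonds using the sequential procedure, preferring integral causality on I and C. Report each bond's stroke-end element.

b0 stroke→J1
b1 stroke→J1
b2 stroke→J2
b3 stroke→J2
b4 stroke→I1

β3 stroke at J2  (Se1: effort source, stroke at far end)
β2 stroke at J2  (prefer integral on C1)
β0 stroke at J1  (only one flow-in slot at J2)
β4 stroke at I1  (I1 integral (f out))
β1 stroke at J1  (J1: bond 4 brought flow, rest push out)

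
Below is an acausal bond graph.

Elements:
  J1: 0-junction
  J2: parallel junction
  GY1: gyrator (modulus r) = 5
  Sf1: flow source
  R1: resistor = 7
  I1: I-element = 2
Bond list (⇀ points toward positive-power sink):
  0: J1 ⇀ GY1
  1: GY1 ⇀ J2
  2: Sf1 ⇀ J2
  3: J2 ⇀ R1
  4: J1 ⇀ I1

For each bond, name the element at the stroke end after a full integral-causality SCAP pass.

#2 |Sf1  (Sf1 fixes flow; stroke at Sf1)
#4 |I1  (I1 integral (f out))
#0 |J1  (J1 needs exactly one e-in)
#1 |J2  (GY1: gyrator matches bond 0)
#3 |R1  (J2: bond 1 brought effort, rest push out)

β0 stroke at J1
β1 stroke at J2
β2 stroke at Sf1
β3 stroke at R1
β4 stroke at I1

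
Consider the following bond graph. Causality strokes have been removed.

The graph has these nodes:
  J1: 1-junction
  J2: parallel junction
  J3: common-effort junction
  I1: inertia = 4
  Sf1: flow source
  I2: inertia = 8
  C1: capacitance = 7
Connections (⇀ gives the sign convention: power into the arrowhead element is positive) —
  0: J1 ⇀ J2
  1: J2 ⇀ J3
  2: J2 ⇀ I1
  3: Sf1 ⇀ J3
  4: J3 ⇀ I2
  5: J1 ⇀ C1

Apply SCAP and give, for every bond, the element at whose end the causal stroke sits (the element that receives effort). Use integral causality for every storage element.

#3 stroke→Sf1  (Sf1 fixes flow; stroke at Sf1)
#2 stroke→I1  (I1 outputs flow p/I1)
#4 stroke→I2  (I2: I, integral causality)
#1 stroke→J3  (J3: last free bond brings effort in)
#0 stroke→J2  (J2 needs exactly one e-in)
#5 stroke→J1  (common-f at J1 fixed by 0)

b0 stroke at J2
b1 stroke at J3
b2 stroke at I1
b3 stroke at Sf1
b4 stroke at I2
b5 stroke at J1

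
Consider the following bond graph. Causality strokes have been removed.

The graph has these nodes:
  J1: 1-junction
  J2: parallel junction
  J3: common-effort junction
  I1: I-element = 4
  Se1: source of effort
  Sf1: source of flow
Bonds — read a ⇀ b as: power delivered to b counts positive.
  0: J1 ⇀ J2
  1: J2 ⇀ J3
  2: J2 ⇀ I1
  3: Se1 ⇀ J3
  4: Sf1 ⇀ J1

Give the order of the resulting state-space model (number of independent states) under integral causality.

b3 |J3  (Se1 fixes effort; stroke away)
b4 |Sf1  (source Sf1 imposes f)
b0 |J1  (J1 flow already set via bond 4)
b1 |J2  (common-e at J3 fixed by 3)
b2 |I1  (J2: bond 1 brought effort, rest push out)

1  (I1 all integral)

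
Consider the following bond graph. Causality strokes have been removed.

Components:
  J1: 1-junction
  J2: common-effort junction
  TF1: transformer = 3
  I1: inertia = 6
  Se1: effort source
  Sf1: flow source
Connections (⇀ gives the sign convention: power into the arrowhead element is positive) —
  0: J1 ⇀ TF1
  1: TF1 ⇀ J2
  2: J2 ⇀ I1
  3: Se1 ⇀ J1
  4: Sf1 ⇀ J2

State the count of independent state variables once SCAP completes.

#3 |J1  (Se1 fixes effort; stroke away)
#4 |Sf1  (Sf1 (Sf) sets flow on bond)
#0 |TF1  (J1 needs exactly one f-in)
#1 |J2  (TF TF1: opposite of bond 0)
#2 |I1  (0-jn J2 has e-setter on 1)

1  (I1 all integral)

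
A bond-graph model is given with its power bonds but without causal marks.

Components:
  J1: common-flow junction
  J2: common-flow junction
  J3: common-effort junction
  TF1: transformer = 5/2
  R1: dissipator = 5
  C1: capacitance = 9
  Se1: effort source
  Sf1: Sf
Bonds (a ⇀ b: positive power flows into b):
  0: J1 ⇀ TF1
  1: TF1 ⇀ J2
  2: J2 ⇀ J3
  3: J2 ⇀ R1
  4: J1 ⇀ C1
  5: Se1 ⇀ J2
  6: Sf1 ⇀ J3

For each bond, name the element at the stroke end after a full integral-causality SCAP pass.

#5 stroke→J2  (Se1 fixes effort; stroke away)
#6 stroke→Sf1  (source Sf1 imposes f)
#2 stroke→J3  (only one effort-in slot at J3)
#1 stroke→J2  (common-f at J2 fixed by 2)
#3 stroke→J2  (1-jn J2 has f-setter on 2)
#0 stroke→TF1  (TF1 one-in-one-out from 1)
#4 stroke→J1  (common-f at J1 fixed by 0)

β0 |TF1
β1 |J2
β2 |J3
β3 |J2
β4 |J1
β5 |J2
β6 |Sf1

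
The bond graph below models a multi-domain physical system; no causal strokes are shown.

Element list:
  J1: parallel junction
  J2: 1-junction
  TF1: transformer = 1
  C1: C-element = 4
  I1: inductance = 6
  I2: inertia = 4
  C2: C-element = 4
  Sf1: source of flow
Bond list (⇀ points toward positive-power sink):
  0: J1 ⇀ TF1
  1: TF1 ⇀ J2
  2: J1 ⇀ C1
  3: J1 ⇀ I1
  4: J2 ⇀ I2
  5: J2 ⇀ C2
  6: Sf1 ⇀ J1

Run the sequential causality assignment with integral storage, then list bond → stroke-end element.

bond 0 →TF1
bond 1 →J2
bond 2 →J1
bond 3 →I1
bond 4 →I2
bond 5 →J2
bond 6 →Sf1

#6 stroke at Sf1  (Sf1: flow source, stroke at near end)
#2 stroke at J1  (C1: C, integral causality)
#0 stroke at TF1  (J1: bond 2 brought effort, rest push out)
#3 stroke at I1  (0-jn J1 has e-setter on 2)
#1 stroke at J2  (through TF1, causality passes straight; one stroke at TF1)
#4 stroke at I2  (prefer integral on I2)
#5 stroke at J2  (J2: bond 4 brought flow, rest push out)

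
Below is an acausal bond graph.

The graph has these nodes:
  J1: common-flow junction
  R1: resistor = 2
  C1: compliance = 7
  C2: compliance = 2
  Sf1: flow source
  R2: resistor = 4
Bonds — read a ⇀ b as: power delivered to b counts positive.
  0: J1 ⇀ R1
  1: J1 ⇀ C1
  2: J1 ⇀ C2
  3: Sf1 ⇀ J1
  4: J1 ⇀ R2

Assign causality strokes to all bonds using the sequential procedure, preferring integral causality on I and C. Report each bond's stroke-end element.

bond 0 →J1
bond 1 →J1
bond 2 →J1
bond 3 →Sf1
bond 4 →J1

β3 |Sf1  (source Sf1 imposes f)
β0 |J1  (J1 flow already set via bond 3)
β1 |J1  (common-f at J1 fixed by 3)
β2 |J1  (J1 flow already set via bond 3)
β4 |J1  (1-jn J1 has f-setter on 3)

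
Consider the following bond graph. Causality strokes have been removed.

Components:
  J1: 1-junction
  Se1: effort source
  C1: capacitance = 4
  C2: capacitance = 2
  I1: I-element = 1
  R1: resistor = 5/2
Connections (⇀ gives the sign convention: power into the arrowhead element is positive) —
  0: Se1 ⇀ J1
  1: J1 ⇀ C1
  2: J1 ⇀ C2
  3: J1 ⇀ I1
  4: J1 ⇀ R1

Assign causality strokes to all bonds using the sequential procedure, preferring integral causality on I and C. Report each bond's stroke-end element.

bond 0 →J1
bond 1 →J1
bond 2 →J1
bond 3 →I1
bond 4 →J1

bond 0 stroke→J1  (Se1 (Se) sets effort on bond)
bond 1 stroke→J1  (prefer integral on C1)
bond 2 stroke→J1  (prefer integral on C2)
bond 3 stroke→I1  (I1: I, integral causality)
bond 4 stroke→J1  (J1: bond 3 brought flow, rest push out)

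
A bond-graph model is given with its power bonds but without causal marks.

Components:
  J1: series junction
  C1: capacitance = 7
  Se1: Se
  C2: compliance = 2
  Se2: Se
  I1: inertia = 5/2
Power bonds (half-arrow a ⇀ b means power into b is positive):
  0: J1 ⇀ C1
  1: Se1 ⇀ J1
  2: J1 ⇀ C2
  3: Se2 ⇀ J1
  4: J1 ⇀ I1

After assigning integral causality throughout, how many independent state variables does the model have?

3  (C1, C2, I1 all integral)

bond 1 →J1  (Se1 (Se) sets effort on bond)
bond 3 →J1  (Se2 (Se) sets effort on bond)
bond 0 →J1  (C1: C, integral causality)
bond 2 →J1  (C2 integral (e out))
bond 4 →I1  (J1 needs exactly one f-in)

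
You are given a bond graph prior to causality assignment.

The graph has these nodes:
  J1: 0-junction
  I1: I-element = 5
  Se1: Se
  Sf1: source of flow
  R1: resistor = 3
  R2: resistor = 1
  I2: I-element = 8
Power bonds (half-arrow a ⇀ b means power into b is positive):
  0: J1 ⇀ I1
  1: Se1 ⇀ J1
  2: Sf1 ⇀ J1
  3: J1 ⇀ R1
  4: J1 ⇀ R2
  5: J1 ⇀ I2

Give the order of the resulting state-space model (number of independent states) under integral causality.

2  (I1, I2 all integral)

b1 stroke at J1  (Se1 fixes effort; stroke away)
b2 stroke at Sf1  (Sf1 (Sf) sets flow on bond)
b0 stroke at I1  (J1 effort already set via bond 1)
b3 stroke at R1  (0-jn J1 has e-setter on 1)
b4 stroke at R2  (common-e at J1 fixed by 1)
b5 stroke at I2  (J1: bond 1 brought effort, rest push out)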